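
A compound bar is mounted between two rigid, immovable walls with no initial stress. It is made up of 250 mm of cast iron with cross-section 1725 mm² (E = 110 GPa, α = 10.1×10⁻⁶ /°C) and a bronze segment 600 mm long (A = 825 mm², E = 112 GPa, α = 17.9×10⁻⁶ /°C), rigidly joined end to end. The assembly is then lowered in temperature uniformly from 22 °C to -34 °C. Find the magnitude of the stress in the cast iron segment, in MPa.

With the walls removed the bar would change length by δ_free = Σ αᵢΔT Lᵢ = 10.1×10⁻⁶×56×250 + 17.9×10⁻⁶×56×600 = 0.7428 mm.
The rigid supports impose zero overall length change; the single axial force P common to all segments must satisfy P Σ Lᵢ/(AᵢEᵢ) = δ_free.
Σ Lᵢ/(AᵢEᵢ) = 250/(1725×110×10³) + 600/(825×112×10³) = 7.811×10⁻⁶ mm/N.
So P = 0.7428 / 7.811×10⁻⁶ = 95.1 kN, tensile.
σ_{cast iron} = P / A = 95100 / 1725 = 55.13 MPa.

σ ≈ 55.1 MPa (tensile)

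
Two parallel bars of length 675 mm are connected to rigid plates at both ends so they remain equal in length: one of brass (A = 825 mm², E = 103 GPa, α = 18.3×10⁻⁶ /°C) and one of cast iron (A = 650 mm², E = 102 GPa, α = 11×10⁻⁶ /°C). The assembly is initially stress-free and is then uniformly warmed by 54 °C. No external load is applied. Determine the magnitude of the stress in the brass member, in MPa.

Both members must finish at the same length. With the larger α, the brass tends to over-expand; the plates restrain it, putting the brass in compression and the cast iron in tension. With no external load the two internal forces are equal and opposite, magnitude P.
Setting the final lengths equal and cancelling L: (α₁ − α₂)ΔT = P/(A₁E₁) + P/(A₂E₂).
|α₁ − α₂|·ΔT = 7.3×10⁻⁶ × 54 = 0.0003942.
1/(A₁E₁) + 1/(A₂E₂) = 1/(825×103×10³) + 1/(650×102×10³) = 2.685×10⁻⁸ N⁻¹.
So P = 0.0003942 / 2.685×10⁻⁸ = 14.68 kN.
σ_{brass} = P/A₁ = 14680/825 = 17.8 MPa, compressive.

σ ≈ 17.8 MPa (compressive)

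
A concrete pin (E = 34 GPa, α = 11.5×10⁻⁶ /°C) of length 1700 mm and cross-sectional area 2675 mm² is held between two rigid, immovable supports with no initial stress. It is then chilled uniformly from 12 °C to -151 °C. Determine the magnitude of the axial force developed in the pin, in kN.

P ≈ 170 kN (tensile)

The ends cannot move, so σ = EαΔT = 34×10³ × 11.5×10⁻⁶ × 163 = 63.73 MPa.
Axial force P = σA = 63.73 × 2675 = 170500 N = 170.5 kN, tensile.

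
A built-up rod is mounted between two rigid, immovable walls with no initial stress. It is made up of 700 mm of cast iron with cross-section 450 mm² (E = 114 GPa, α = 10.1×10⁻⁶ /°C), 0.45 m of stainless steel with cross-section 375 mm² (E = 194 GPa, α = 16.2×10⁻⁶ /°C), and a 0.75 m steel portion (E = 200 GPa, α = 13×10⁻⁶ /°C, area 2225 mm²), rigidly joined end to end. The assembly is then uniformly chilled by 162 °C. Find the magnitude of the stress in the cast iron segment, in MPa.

Free thermal contraction of the whole bar: Σ αᵢΔT Lᵢ = 10.1×10⁻⁶×162×700 + 16.2×10⁻⁶×162×450 + 13×10⁻⁶×162×750 = 3.906 mm.
Since the ends are fixed, an axial force P builds up, equal in every segment, with P · Σ Lᵢ/(AᵢEᵢ) = δ_free.
Σ Lᵢ/(AᵢEᵢ) = 700/(450×114×10³) + 450/(375×194×10³) + 750/(2225×200×10³) = 2.152×10⁻⁵ mm/N.
P = 3.906 / 2.152×10⁻⁵ = 181500 N = 181.5 kN, tensile.
σ_{cast iron} = P / A = 181500 / 450 = 403.4 MPa.

σ ≈ 403 MPa (tensile)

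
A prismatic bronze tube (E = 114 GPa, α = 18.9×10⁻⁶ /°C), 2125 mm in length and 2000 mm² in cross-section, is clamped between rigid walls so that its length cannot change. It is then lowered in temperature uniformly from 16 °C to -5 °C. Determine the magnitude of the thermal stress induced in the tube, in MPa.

The supports are rigid, so the total axial strain is zero. The restrained thermal strain is ε = αΔT = 18.9×10⁻⁶ × 21 = 396.9×10⁻⁶.
The stress required to suppress this strain is σ = Eε = 114×10³ × 396.9×10⁻⁶ = 45.25 MPa, tensile since the tube is trying to contract.

σ ≈ 45.2 MPa (tensile)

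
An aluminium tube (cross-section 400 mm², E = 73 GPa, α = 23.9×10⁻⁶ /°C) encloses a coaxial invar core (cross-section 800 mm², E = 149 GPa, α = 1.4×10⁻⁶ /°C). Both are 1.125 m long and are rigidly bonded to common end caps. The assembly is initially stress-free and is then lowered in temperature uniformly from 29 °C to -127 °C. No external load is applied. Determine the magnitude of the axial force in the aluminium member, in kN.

Equilibrium of a rigid end plate with no external load gives equal and opposite internal forces ±P in the two members. Since α_{aluminium} > α_{invar}, cooling drives the aluminium into tension and the invar into compression.
Setting the final lengths equal and cancelling L: (α₁ − α₂)ΔT = P/(A₁E₁) + P/(A₂E₂).
|α₁ − α₂|·ΔT = 22.5×10⁻⁶ × 156 = 0.00351.
1/(A₁E₁) + 1/(A₂E₂) = 1/(400×73×10³) + 1/(800×149×10³) = 4.264×10⁻⁸ N⁻¹.
So P = 0.00351 / 4.264×10⁻⁸ = 82.33 kN.

P ≈ 82.3 kN (tensile in the aluminium)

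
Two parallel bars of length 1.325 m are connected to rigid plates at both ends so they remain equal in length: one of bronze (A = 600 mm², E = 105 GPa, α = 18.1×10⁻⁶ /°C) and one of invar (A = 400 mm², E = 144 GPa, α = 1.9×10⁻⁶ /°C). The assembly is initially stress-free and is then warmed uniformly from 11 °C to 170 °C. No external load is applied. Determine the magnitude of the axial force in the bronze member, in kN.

Equilibrium of a rigid end plate with no external load gives equal and opposite internal forces ±P in the two members. Since α_{bronze} > α_{invar}, heating drives the bronze into compression and the invar into tension.
Equating the net (thermal + elastic) strains gives |α₁ − α₂|·ΔT = P·[1/(A₁E₁) + 1/(A₂E₂)].
|α₁ − α₂|·ΔT = 16.2×10⁻⁶ × 159 = 0.002576.
1/(A₁E₁) + 1/(A₂E₂) = 1/(600×105×10³) + 1/(400×144×10³) = 3.323×10⁻⁸ N⁻¹.
So P = 0.002576 / 3.323×10⁻⁸ = 77.5 kN.

P ≈ 77.5 kN (compressive in the bronze)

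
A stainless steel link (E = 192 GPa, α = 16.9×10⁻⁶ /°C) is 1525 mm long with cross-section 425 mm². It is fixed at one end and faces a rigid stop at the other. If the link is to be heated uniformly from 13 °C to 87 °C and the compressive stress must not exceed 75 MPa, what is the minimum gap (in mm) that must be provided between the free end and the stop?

With no wall the link would lengthen by αΔT L = 16.9×10⁻⁶ × 74 × 1525 = 1.907 mm.
At the allowable stress the elastic shortening the wall may impose is σL/E = 75 × 1525 / (192×10³) = 0.5957 mm.
So the gap has to take up the difference, g_min = δ_free − σL/E = 1.907 − 0.5957 = 1.311 mm.

g ≈ 1.31 mm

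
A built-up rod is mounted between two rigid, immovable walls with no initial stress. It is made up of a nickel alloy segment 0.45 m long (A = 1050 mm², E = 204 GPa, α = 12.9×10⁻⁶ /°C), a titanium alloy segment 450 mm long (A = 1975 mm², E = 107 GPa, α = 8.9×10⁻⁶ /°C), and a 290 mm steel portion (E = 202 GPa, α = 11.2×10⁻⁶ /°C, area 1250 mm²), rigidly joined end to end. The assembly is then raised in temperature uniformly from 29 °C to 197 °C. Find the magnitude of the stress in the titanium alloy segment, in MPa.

Free thermal expansion of the whole bar: Σ αᵢΔT Lᵢ = 12.9×10⁻⁶×168×450 + 8.9×10⁻⁶×168×450 + 11.2×10⁻⁶×168×290 = 2.194 mm.
Since the ends are fixed, an axial force P builds up, equal in every segment, with P · Σ Lᵢ/(AᵢEᵢ) = δ_free.
The series flexibility is Σ Lᵢ/(AᵢEᵢ) = 450/(1050×204×10³) + 450/(1975×107×10³) + 290/(1250×202×10³) = 5.379×10⁻⁶ mm/N.
Hence P = δ_free / Σ(L/AE) = 2.194/5.379×10⁻⁶ = 407.9 kN (compressive).
σ_{titanium alloy} = P / A = 407900 / 1975 = 206.5 MPa.

σ ≈ 207 MPa (compressive)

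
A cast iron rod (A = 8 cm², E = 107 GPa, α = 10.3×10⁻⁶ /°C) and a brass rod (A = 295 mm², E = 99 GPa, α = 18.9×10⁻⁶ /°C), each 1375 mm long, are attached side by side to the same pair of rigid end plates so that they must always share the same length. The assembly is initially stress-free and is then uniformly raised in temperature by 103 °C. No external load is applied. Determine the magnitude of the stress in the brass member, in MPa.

σ ≈ 65.4 MPa (compressive)

Equilibrium of a rigid end plate with no external load gives equal and opposite internal forces ±P in the two members. Since α_{brass} > α_{cast iron}, heating drives the brass into compression and the cast iron into tension.
Equating the net (thermal + elastic) strains gives |α₁ − α₂|·ΔT = P·[1/(A₁E₁) + 1/(A₂E₂)].
|α₁ − α₂|·ΔT = 8.6×10⁻⁶ × 103 = 0.0008858.
1/(A₁E₁) + 1/(A₂E₂) = 1/(800×107×10³) + 1/(295×99×10³) = 4.592×10⁻⁸ N⁻¹.
P = 0.0008858 / 4.592×10⁻⁸ = 19290 N = 19.29 kN.
σ_{brass} = P/A₂ = 19290/295 = 65.39 MPa, compressive.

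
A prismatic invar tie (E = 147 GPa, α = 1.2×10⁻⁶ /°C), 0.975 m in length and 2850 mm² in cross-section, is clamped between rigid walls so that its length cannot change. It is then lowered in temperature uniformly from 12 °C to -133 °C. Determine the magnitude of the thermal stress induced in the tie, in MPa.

σ ≈ 25.6 MPa (tensile)

The supports are rigid, so the total axial strain is zero. The restrained thermal strain is ε = αΔT = 1.2×10⁻⁶ × 145 = 174×10⁻⁶.
Hence σ = E·αΔT = 147×10³ × 174×10⁻⁶ = 25.58 MPa, tensile.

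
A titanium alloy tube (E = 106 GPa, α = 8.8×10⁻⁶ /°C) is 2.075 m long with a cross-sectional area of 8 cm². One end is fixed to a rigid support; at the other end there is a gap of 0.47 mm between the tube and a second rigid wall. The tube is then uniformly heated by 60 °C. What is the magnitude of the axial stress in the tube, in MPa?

Free thermal elongation = αΔT L = 8.8×10⁻⁶ × 60 × 2075 = 1.096 mm.
This exceeds the 0.47 mm gap, so the wall pushes back. The portion of expansion that must be recovered elastically is δ_free − gap = 1.096 − 0.47 = 0.6256 mm.
So σ = E(δ_free − g)/L = 106×10³ × 0.6256/2075 = 31.96 MPa.

σ ≈ 32 MPa (compressive)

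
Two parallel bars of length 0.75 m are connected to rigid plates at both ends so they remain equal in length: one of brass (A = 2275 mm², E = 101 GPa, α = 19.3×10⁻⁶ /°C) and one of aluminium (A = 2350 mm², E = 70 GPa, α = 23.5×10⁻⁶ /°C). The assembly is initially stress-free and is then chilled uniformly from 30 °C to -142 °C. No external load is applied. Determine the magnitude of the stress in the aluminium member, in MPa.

The aluminium has the larger α, so on cooling it would change length more than the brass if both were free. The rigid plates force a common final length, so the aluminium is put into tension and the brass into compression, with equal and opposite forces P (no external load).
Compatibility of the two members (thermal + elastic change equal): (α₁ − α₂)ΔT = P·[1/(A₁E₁) + 1/(A₂E₂)].
|α₁ − α₂|·ΔT = 4.2×10⁻⁶ × 172 = 0.0007224.
1/(A₁E₁) + 1/(A₂E₂) = 1/(2275×101×10³) + 1/(2350×70×10³) = 1.043×10⁻⁸ N⁻¹.
P = 0.0007224 / 1.043×10⁻⁸ = 69250 N = 69.25 kN.
σ_{aluminium} = P/A₂ = 69250/2350 = 29.47 MPa, tensile.

σ ≈ 29.5 MPa (tensile)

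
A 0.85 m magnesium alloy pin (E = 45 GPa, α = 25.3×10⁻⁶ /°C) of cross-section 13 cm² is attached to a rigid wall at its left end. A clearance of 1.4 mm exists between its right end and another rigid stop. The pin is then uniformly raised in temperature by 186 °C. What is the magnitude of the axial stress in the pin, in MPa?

Free thermal elongation = αΔT L = 25.3×10⁻⁶ × 186 × 850 = 4 mm.
After closing the 1.4 mm clearance, 4 − 1.4 = 2.6 mm of expansion remains to be suppressed by the wall.
So σ = E(δ_free − g)/L = 45×10³ × 2.6/850 = 137.6 MPa.

σ ≈ 138 MPa (compressive)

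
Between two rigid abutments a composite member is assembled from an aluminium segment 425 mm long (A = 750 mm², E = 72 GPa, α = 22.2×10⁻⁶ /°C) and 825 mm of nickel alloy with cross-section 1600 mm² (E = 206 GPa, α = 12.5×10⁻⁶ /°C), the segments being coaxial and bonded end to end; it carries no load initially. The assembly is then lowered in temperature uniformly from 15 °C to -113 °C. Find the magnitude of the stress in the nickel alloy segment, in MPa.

σ ≈ 152 MPa (tensile)

With the walls removed the bar would change length by δ_free = Σ αᵢΔT Lᵢ = 22.2×10⁻⁶×128×425 + 12.5×10⁻⁶×128×825 = 2.528 mm.
The rigid supports impose zero overall length change; the single axial force P common to all segments must satisfy P Σ Lᵢ/(AᵢEᵢ) = δ_free.
Σ Lᵢ/(AᵢEᵢ) = 425/(750×72×10³) + 825/(1600×206×10³) = 1.037×10⁻⁵ mm/N.
P = 2.528 / 1.037×10⁻⁵ = 243700 N = 243.7 kN, tensile.
σ_{nickel alloy} = P / A = 243700 / 1600 = 152.3 MPa.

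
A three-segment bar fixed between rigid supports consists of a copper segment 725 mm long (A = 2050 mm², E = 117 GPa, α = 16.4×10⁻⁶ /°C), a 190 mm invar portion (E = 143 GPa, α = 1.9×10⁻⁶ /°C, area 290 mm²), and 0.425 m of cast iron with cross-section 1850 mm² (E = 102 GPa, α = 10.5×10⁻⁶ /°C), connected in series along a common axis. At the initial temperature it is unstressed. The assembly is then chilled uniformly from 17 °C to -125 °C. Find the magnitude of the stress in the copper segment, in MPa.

If the supports were absent, the total length change would be Σ αᵢΔT Lᵢ = 16.4×10⁻⁶×142×725 + 1.9×10⁻⁶×142×190 + 10.5×10⁻⁶×142×425 = 2.373 mm.
The walls prevent any net length change, so an axial force P (same in every segment) develops. Compatibility: P · Σ Lᵢ/(AᵢEᵢ) = δ_free.
Σ Lᵢ/(AᵢEᵢ) = 725/(2050×117×10³) + 190/(290×143×10³) + 425/(1850×102×10³) = 9.857×10⁻⁶ mm/N.
Hence P = δ_free / Σ(L/AE) = 2.373/9.857×10⁻⁶ = 240.8 kN (tensile).
σ_{copper} = P / A = 240800 / 2050 = 117.5 MPa.

σ ≈ 117 MPa (tensile)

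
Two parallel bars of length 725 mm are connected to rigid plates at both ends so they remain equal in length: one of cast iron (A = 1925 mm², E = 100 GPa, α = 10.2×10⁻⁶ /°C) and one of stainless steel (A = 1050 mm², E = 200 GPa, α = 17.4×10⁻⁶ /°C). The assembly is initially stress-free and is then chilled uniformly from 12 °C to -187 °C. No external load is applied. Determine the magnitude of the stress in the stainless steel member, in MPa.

σ ≈ 137 MPa (tensile)

Both members must finish at the same length. With the larger α, the stainless steel tends to over-contract; the plates restrain it, putting the stainless steel in tension and the cast iron in compression. With no external load the two internal forces are equal and opposite, magnitude P.
Compatibility of the two members (thermal + elastic change equal): (α₁ − α₂)ΔT = P·[1/(A₁E₁) + 1/(A₂E₂)].
|α₁ − α₂|·ΔT = 7.2×10⁻⁶ × 199 = 0.001433.
1/(A₁E₁) + 1/(A₂E₂) = 1/(1925×100×10³) + 1/(1050×200×10³) = 9.957×10⁻⁹ N⁻¹.
So P = 0.001433 / 9.957×10⁻⁹ = 143.9 kN.
σ_{stainless steel} = P/A₂ = 143900/1050 = 137.1 MPa, tensile.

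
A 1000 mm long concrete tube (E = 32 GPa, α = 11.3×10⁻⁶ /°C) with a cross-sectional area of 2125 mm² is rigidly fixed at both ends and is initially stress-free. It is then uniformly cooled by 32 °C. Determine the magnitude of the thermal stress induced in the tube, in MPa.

σ ≈ 11.6 MPa (tensile)

The supports are rigid, so the total axial strain is zero. The restrained thermal strain is ε = αΔT = 11.3×10⁻⁶ × 32 = 361.6×10⁻⁶.
The stress required to suppress this strain is σ = Eε = 32×10³ × 361.6×10⁻⁶ = 11.57 MPa, tensile since the tube is trying to contract.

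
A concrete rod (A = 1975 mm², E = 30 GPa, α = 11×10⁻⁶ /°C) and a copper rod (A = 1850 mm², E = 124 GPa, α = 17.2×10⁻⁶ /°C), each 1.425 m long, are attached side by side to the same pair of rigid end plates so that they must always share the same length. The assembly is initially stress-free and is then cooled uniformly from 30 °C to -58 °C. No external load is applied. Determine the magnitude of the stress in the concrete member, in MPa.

Equilibrium of a rigid end plate with no external load gives equal and opposite internal forces ±P in the two members. Since α_{copper} > α_{concrete}, cooling drives the copper into tension and the concrete into compression.
Setting the final lengths equal and cancelling L: (α₁ − α₂)ΔT = P/(A₁E₁) + P/(A₂E₂).
|α₁ − α₂|·ΔT = 6.2×10⁻⁶ × 88 = 0.0005456.
1/(A₁E₁) + 1/(A₂E₂) = 1/(1975×30×10³) + 1/(1850×124×10³) = 2.124×10⁻⁸ N⁻¹.
So P = 0.0005456 / 2.124×10⁻⁸ = 25.69 kN.
σ_{concrete} = P/A₁ = 25690/1975 = 13.01 MPa, compressive.

σ ≈ 13 MPa (compressive)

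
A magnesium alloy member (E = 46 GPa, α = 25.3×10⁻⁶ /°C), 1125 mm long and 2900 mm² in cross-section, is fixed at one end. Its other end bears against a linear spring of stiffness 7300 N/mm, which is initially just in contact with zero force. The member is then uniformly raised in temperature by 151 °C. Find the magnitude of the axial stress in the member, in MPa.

σ ≈ 10.2 MPa (compressive)

The unrestrained thermal change is αΔT L = 25.3×10⁻⁶ × 151 × 1125 = 4.298 mm.
With a force P in the spring, the elastic change of the member is PL/(AE) and that of the spring is P/k; compatibility requires their sum to equal δ_free.
So P = δ_free / [L/(AE) + 1/k] = 4.298 / [ 1125/(2900×46×10³) + 1/(7300) ].
P = 4.298 / 0.0001454 = 29550 N.
σ = P/A = 29550/2900 = 10.19 MPa.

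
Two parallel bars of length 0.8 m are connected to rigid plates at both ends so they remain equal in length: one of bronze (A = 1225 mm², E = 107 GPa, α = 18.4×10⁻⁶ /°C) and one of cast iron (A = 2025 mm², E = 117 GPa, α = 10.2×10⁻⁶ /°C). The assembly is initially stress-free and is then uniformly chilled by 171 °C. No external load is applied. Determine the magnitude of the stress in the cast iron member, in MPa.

σ ≈ 58.4 MPa (compressive)

The bronze has the larger α, so on cooling it would change length more than the cast iron if both were free. The rigid plates force a common final length, so the bronze is put into tension and the cast iron into compression, with equal and opposite forces P (no external load).
Equating the net (thermal + elastic) strains gives |α₁ − α₂|·ΔT = P·[1/(A₁E₁) + 1/(A₂E₂)].
|α₁ − α₂|·ΔT = 8.2×10⁻⁶ × 171 = 0.001402.
1/(A₁E₁) + 1/(A₂E₂) = 1/(1225×107×10³) + 1/(2025×117×10³) = 1.185×10⁻⁸ N⁻¹.
P = 0.001402 / 1.185×10⁻⁸ = 118300 N = 118.3 kN.
σ_{cast iron} = P/A₂ = 118300/2025 = 58.43 MPa, compressive.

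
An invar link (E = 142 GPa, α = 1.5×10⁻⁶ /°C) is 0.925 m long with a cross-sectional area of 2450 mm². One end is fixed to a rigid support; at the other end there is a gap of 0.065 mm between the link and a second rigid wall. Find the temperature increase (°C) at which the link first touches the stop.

ΔT ≈ 46.8 °C

The gap closes when αΔT L = 0.065 mm, since the link is still unstressed at that instant.
So ΔT = g/(αL) = 0.065/(1.5×10⁻⁶ × 925) = 46.85 °C.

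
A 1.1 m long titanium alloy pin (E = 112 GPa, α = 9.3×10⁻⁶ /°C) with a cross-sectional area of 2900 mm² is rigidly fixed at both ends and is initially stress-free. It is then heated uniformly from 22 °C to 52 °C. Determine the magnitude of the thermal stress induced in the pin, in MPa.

σ ≈ 31.2 MPa (compressive)

The supports are rigid, so the total axial strain is zero. The restrained thermal strain is ε = αΔT = 9.3×10⁻⁶ × 30 = 279×10⁻⁶.
σ = EαΔT = 112×10³ × 9.3×10⁻⁶ × 30 = 31.25 MPa (compressive; the pin is trying to expand).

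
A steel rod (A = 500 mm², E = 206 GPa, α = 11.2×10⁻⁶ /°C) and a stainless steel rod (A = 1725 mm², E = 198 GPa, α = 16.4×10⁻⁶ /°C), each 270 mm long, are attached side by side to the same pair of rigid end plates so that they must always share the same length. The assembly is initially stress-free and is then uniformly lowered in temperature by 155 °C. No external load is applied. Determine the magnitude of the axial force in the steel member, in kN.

Equilibrium of a rigid end plate with no external load gives equal and opposite internal forces ±P in the two members. Since α_{stainless steel} > α_{steel}, cooling drives the stainless steel into tension and the steel into compression.
Compatibility of the two members (thermal + elastic change equal): (α₁ − α₂)ΔT = P·[1/(A₁E₁) + 1/(A₂E₂)].
|α₁ − α₂|·ΔT = 5.2×10⁻⁶ × 155 = 0.000806.
1/(A₁E₁) + 1/(A₂E₂) = 1/(500×206×10³) + 1/(1725×198×10³) = 1.264×10⁻⁸ N⁻¹.
So P = 0.000806 / 1.264×10⁻⁸ = 63.78 kN.

P ≈ 63.8 kN (compressive in the steel)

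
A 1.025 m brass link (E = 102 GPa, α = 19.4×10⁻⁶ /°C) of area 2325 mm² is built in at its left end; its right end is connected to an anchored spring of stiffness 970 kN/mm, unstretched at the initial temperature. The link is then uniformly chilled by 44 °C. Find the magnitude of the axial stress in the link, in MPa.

σ ≈ 70.3 MPa (tensile)

If the spring were absent the link would shorten by αΔT L = 19.4×10⁻⁶ × 44 × 1025 = 0.8749 mm.
With a force P in the spring, the elastic change of the link is PL/(AE) and that of the spring is P/k; compatibility requires their sum to equal δ_free.
P [ L/(AE) + 1/k ] = δ_free → P [ 1025/(2325×102×10³) + 1/(970×10³) ] = 0.8749.
P = 0.8749 / 5.353×10⁻⁶ = 163400 N.
σ = P/A = 163400/2325 = 70.3 MPa.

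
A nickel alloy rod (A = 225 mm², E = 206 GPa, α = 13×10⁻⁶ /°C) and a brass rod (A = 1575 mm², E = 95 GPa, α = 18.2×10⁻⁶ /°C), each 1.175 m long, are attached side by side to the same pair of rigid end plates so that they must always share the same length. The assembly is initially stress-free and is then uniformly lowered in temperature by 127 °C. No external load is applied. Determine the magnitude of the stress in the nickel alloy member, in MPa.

The brass has the larger α, so on cooling it would change length more than the nickel alloy if both were free. The rigid plates force a common final length, so the brass is put into tension and the nickel alloy into compression, with equal and opposite forces P (no external load).
Compatibility of the two members (thermal + elastic change equal): (α₁ − α₂)ΔT = P·[1/(A₁E₁) + 1/(A₂E₂)].
|α₁ − α₂|·ΔT = 5.2×10⁻⁶ × 127 = 0.0006604.
1/(A₁E₁) + 1/(A₂E₂) = 1/(225×206×10³) + 1/(1575×95×10³) = 2.826×10⁻⁸ N⁻¹.
So P = 0.0006604 / 2.826×10⁻⁸ = 23.37 kN.
σ_{nickel alloy} = P/A₁ = 23370/225 = 103.9 MPa, compressive.

σ ≈ 104 MPa (compressive)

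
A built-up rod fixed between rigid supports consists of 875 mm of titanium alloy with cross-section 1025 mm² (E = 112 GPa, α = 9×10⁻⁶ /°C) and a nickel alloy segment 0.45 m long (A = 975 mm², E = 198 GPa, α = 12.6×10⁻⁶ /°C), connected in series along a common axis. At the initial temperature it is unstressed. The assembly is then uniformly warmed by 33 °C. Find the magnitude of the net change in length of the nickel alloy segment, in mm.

With the walls removed the bar would change length by δ_free = Σ αᵢΔT Lᵢ = 9×10⁻⁶×33×875 + 12.6×10⁻⁶×33×450 = 0.447 mm.
The walls prevent any net length change, so an axial force P (same in every segment) develops. Compatibility: P · Σ Lᵢ/(AᵢEᵢ) = δ_free.
The series flexibility is Σ Lᵢ/(AᵢEᵢ) = 875/(1025×112×10³) + 450/(975×198×10³) = 9.953×10⁻⁶ mm/N.
P = 0.447 / 9.953×10⁻⁶ = 44910 N = 44.91 kN, compressive.
For the nickel alloy segment, free thermal change = 12.6×10⁻⁶×33×450 = 0.1871 mm and elastic change from P = 44910×450/(975×198×10³) = 0.1047 mm; these oppose, so the net change is 0.0824 mm (segment lengthens).

|ΔL| ≈ 0.0824 mm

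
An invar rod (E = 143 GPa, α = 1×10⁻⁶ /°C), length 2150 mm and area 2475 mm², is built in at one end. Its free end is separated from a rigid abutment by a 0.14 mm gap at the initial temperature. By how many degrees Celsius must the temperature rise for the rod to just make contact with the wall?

The gap closes when αΔT L = 0.14 mm, since the rod is still unstressed at that instant.
So ΔT = g/(αL) = 0.14/(1×10⁻⁶ × 2150) = 65.12 °C.

ΔT ≈ 65.1 °C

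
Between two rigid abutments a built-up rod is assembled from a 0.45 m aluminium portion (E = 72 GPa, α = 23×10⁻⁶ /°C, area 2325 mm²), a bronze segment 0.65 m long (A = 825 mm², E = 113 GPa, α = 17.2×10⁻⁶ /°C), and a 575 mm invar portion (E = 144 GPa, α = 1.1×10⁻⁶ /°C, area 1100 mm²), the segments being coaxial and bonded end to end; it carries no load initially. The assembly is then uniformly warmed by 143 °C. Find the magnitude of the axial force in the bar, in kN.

If the supports were absent, the total length change would be Σ αᵢΔT Lᵢ = 23×10⁻⁶×143×450 + 17.2×10⁻⁶×143×650 + 1.1×10⁻⁶×143×575 = 3.169 mm.
Since the ends are fixed, an axial force P builds up, equal in every segment, with P · Σ Lᵢ/(AᵢEᵢ) = δ_free.
The series flexibility is Σ Lᵢ/(AᵢEᵢ) = 450/(2325×72×10³) + 650/(825×113×10³) + 575/(1100×144×10³) = 1.329×10⁻⁵ mm/N.
So P = 3.169 / 1.329×10⁻⁵ = 238.5 kN, compressive.

P ≈ 238 kN (compressive)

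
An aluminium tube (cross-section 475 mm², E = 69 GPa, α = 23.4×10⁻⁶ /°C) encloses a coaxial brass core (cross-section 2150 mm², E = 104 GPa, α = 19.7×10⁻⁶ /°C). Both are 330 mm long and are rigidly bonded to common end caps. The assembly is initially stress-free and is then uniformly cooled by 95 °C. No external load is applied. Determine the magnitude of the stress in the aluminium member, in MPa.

Both members must finish at the same length. With the larger α, the aluminium tends to over-contract; the plates restrain it, putting the aluminium in tension and the brass in compression. With no external load the two internal forces are equal and opposite, magnitude P.
Setting the final lengths equal and cancelling L: (α₁ − α₂)ΔT = P/(A₁E₁) + P/(A₂E₂).
|α₁ − α₂|·ΔT = 3.7×10⁻⁶ × 95 = 0.0003515.
1/(A₁E₁) + 1/(A₂E₂) = 1/(475×69×10³) + 1/(2150×104×10³) = 3.498×10⁻⁸ N⁻¹.
P = 0.0003515 / 3.498×10⁻⁸ = 10050 N = 10.05 kN.
σ_{aluminium} = P/A₁ = 10050/475 = 21.15 MPa, tensile.

σ ≈ 21.2 MPa (tensile)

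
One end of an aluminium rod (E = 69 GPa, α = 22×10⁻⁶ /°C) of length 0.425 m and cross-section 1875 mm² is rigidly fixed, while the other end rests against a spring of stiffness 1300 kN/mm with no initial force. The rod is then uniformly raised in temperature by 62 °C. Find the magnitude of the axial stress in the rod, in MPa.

Free thermal expansion: δ_free = αΔT L = 22×10⁻⁶ × 62 × 425 = 0.5797 mm.
Let P be the compressive force at the spring. The rod shortens elastically by PL/(AE) and the spring compresses by P/k; together these equal δ_free.
So P = δ_free / [L/(AE) + 1/k] = 0.5797 / [ 425/(1875×69×10³) + 1/(1300×10³) ].
P = 0.5797 / 4.054×10⁻⁶ = 143000 N.
σ = P/A = 143000/1875 = 76.26 MPa.

σ ≈ 76.3 MPa (compressive)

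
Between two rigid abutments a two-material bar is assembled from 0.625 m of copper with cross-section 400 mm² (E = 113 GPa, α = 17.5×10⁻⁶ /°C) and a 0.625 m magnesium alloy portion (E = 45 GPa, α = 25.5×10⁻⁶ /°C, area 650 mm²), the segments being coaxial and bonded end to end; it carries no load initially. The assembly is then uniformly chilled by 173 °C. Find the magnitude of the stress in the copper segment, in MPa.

If the supports were absent, the total length change would be Σ αᵢΔT Lᵢ = 17.5×10⁻⁶×173×625 + 25.5×10⁻⁶×173×625 = 4.649 mm.
The walls prevent any net length change, so an axial force P (same in every segment) develops. Compatibility: P · Σ Lᵢ/(AᵢEᵢ) = δ_free.
The series flexibility is Σ Lᵢ/(AᵢEᵢ) = 625/(400×113×10³) + 625/(650×45×10³) = 3.519×10⁻⁵ mm/N.
Hence P = δ_free / Σ(L/AE) = 4.649/3.519×10⁻⁵ = 132.1 kN (tensile).
σ_{copper} = P / A = 132100 / 400 = 330.3 MPa.

σ ≈ 330 MPa (tensile)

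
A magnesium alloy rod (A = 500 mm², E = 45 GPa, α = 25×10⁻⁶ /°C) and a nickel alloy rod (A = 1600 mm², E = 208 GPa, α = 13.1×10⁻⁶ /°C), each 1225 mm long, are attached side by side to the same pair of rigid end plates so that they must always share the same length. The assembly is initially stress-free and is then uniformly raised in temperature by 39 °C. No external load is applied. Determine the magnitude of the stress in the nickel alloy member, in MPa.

The magnesium alloy has the larger α, so on heating it would change length more than the nickel alloy if both were free. The rigid plates force a common final length, so the magnesium alloy is put into compression and the nickel alloy into tension, with equal and opposite forces P (no external load).
Compatibility of the two members (thermal + elastic change equal): (α₁ − α₂)ΔT = P·[1/(A₁E₁) + 1/(A₂E₂)].
|α₁ − α₂|·ΔT = 11.9×10⁻⁶ × 39 = 0.0004641.
1/(A₁E₁) + 1/(A₂E₂) = 1/(500×45×10³) + 1/(1600×208×10³) = 4.745×10⁻⁸ N⁻¹.
So P = 0.0004641 / 4.745×10⁻⁸ = 9.781 kN.
σ_{nickel alloy} = P/A₂ = 9781/1600 = 6.113 MPa, tensile.

σ ≈ 6.11 MPa (tensile)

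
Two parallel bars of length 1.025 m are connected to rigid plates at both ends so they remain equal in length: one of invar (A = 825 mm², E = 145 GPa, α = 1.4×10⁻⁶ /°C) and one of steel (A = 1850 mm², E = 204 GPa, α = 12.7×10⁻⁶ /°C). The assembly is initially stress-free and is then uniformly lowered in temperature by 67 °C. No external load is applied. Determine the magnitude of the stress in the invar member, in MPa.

σ ≈ 83.4 MPa (compressive)

Equilibrium of a rigid end plate with no external load gives equal and opposite internal forces ±P in the two members. Since α_{steel} > α_{invar}, cooling drives the steel into tension and the invar into compression.
Compatibility of the two members (thermal + elastic change equal): (α₁ − α₂)ΔT = P·[1/(A₁E₁) + 1/(A₂E₂)].
|α₁ − α₂|·ΔT = 11.3×10⁻⁶ × 67 = 0.0007571.
1/(A₁E₁) + 1/(A₂E₂) = 1/(825×145×10³) + 1/(1850×204×10³) = 1.101×10⁻⁸ N⁻¹.
P = 0.0007571 / 1.101×10⁻⁸ = 68770 N = 68.77 kN.
σ_{invar} = P/A₁ = 68770/825 = 83.36 MPa, compressive.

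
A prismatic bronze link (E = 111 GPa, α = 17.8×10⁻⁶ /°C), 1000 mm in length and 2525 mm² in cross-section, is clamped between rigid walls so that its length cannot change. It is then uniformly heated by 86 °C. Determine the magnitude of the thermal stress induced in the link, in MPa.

With length fixed, the mechanical strain must cancel the thermal strain αΔT = 17.8×10⁻⁶ × 86 = 1530.8×10⁻⁶.
Hence σ = E·αΔT = 111×10³ × 1530.8×10⁻⁶ = 169.9 MPa, compressive.

σ ≈ 170 MPa (compressive)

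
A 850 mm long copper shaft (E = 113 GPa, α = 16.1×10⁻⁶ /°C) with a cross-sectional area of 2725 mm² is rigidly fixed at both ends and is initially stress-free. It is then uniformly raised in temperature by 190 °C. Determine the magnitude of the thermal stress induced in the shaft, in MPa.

Because both ends are immovable the net strain is zero, and the suppressed thermal strain is αΔT = 16.1×10⁻⁶ × 190 = 3059×10⁻⁶.
σ = EαΔT = 113×10³ × 16.1×10⁻⁶ × 190 = 345.7 MPa (compressive; the shaft is trying to expand).

σ ≈ 346 MPa (compressive)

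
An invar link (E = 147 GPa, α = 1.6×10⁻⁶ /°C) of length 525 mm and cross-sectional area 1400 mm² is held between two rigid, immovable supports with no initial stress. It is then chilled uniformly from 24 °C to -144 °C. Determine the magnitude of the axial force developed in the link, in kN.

P ≈ 55.3 kN (tensile)

The ends cannot move, so σ = EαΔT = 147×10³ × 1.6×10⁻⁶ × 168 = 39.51 MPa.
Then P = σA = 39.51 × 1400 mm² = 55.32 kN, tensile.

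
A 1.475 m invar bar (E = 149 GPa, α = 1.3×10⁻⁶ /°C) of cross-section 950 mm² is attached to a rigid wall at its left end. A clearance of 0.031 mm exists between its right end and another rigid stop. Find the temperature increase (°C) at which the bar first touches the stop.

Contact occurs when the free expansion equals the gap: αΔT L = 0.031 mm.
ΔT = 0.031 / (1.3×10⁻⁶ × 1475) = 16.17 °C.

ΔT ≈ 16.2 °C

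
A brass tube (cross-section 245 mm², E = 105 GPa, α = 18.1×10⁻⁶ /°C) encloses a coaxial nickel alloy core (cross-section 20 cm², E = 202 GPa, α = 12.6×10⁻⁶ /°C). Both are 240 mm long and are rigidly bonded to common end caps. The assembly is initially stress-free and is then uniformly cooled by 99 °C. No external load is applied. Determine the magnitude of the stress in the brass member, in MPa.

σ ≈ 53.7 MPa (tensile)

The brass has the larger α, so on cooling it would change length more than the nickel alloy if both were free. The rigid plates force a common final length, so the brass is put into tension and the nickel alloy into compression, with equal and opposite forces P (no external load).
Compatibility of the two members (thermal + elastic change equal): (α₁ − α₂)ΔT = P·[1/(A₁E₁) + 1/(A₂E₂)].
|α₁ − α₂|·ΔT = 5.5×10⁻⁶ × 99 = 0.0005445.
1/(A₁E₁) + 1/(A₂E₂) = 1/(245×105×10³) + 1/(2000×202×10³) = 4.135×10⁻⁸ N⁻¹.
So P = 0.0005445 / 4.135×10⁻⁸ = 13.17 kN.
σ_{brass} = P/A₁ = 13170/245 = 53.75 MPa, tensile.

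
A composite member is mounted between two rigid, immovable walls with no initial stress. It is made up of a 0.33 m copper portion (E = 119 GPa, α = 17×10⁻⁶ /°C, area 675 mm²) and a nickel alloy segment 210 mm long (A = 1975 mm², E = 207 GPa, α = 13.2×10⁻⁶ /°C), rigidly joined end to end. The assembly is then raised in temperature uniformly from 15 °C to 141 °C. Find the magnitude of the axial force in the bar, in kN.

With the walls removed the bar would change length by δ_free = Σ αᵢΔT Lᵢ = 17×10⁻⁶×126×330 + 13.2×10⁻⁶×126×210 = 1.056 mm.
Since the ends are fixed, an axial force P builds up, equal in every segment, with P · Σ Lᵢ/(AᵢEᵢ) = δ_free.
The series flexibility is Σ Lᵢ/(AᵢEᵢ) = 330/(675×119×10³) + 210/(1975×207×10³) = 4.622×10⁻⁶ mm/N.
Hence P = δ_free / Σ(L/AE) = 1.056/4.622×10⁻⁶ = 228.5 kN (compressive).

P ≈ 229 kN (compressive)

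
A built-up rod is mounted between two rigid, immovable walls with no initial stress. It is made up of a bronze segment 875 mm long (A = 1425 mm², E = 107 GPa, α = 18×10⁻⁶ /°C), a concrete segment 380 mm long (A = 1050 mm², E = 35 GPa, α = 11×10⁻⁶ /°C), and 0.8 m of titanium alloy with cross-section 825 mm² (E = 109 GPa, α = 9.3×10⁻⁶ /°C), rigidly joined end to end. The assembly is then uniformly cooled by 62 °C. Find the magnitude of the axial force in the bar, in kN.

With the walls removed the bar would change length by δ_free = Σ αᵢΔT Lᵢ = 18×10⁻⁶×62×875 + 11×10⁻⁶×62×380 + 9.3×10⁻⁶×62×800 = 1.697 mm.
Since the ends are fixed, an axial force P builds up, equal in every segment, with P · Σ Lᵢ/(AᵢEᵢ) = δ_free.
Σ Lᵢ/(AᵢEᵢ) = 875/(1425×107×10³) + 380/(1050×35×10³) + 800/(825×109×10³) = 2.498×10⁻⁵ mm/N.
So P = 1.697 / 2.498×10⁻⁵ = 67.95 kN, tensile.

P ≈ 67.9 kN (tensile)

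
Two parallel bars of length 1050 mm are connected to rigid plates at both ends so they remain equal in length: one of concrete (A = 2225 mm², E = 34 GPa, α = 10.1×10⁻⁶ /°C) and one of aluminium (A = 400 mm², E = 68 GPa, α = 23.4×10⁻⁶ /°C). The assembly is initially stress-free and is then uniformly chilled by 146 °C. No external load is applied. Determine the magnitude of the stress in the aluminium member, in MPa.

σ ≈ 97.1 MPa (tensile)

Both members must finish at the same length. With the larger α, the aluminium tends to over-contract; the plates restrain it, putting the aluminium in tension and the concrete in compression. With no external load the two internal forces are equal and opposite, magnitude P.
Setting the final lengths equal and cancelling L: (α₁ − α₂)ΔT = P/(A₁E₁) + P/(A₂E₂).
|α₁ − α₂|·ΔT = 13.3×10⁻⁶ × 146 = 0.001942.
1/(A₁E₁) + 1/(A₂E₂) = 1/(2225×34×10³) + 1/(400×68×10³) = 4.998×10⁻⁸ N⁻¹.
So P = 0.001942 / 4.998×10⁻⁸ = 38.85 kN.
σ_{aluminium} = P/A₂ = 38850/400 = 97.12 MPa, tensile.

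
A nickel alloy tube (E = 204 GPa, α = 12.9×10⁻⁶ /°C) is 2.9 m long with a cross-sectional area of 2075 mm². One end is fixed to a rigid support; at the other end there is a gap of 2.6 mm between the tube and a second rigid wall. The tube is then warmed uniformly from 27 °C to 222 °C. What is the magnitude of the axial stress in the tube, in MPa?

σ ≈ 330 MPa (compressive)

Unrestrained expansion: δ_free = αΔT L = 12.9×10⁻⁶ × 195 × 2900 = 7.295 mm.
This exceeds the 2.6 mm gap, so the wall pushes back. The portion of expansion that must be recovered elastically is δ_free − gap = 7.295 − 2.6 = 4.695 mm.
That suppressed elongation corresponds to σ = E·Δ/L = 204×10³ × 4.695/2900 = 330.3 MPa.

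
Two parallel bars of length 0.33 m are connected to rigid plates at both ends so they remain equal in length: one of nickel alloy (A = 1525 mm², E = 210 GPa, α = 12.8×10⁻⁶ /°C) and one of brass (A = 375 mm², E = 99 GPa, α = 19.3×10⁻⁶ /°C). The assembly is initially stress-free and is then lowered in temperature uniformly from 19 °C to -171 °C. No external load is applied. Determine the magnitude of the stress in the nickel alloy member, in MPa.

σ ≈ 26.9 MPa (compressive)

The brass has the larger α, so on cooling it would change length more than the nickel alloy if both were free. The rigid plates force a common final length, so the brass is put into tension and the nickel alloy into compression, with equal and opposite forces P (no external load).
Equating the net (thermal + elastic) strains gives |α₁ − α₂|·ΔT = P·[1/(A₁E₁) + 1/(A₂E₂)].
|α₁ − α₂|·ΔT = 6.5×10⁻⁶ × 190 = 0.001235.
1/(A₁E₁) + 1/(A₂E₂) = 1/(1525×210×10³) + 1/(375×99×10³) = 3.006×10⁻⁸ N⁻¹.
P = 0.001235 / 3.006×10⁻⁸ = 41090 N = 41.09 kN.
σ_{nickel alloy} = P/A₁ = 41090/1525 = 26.94 MPa, compressive.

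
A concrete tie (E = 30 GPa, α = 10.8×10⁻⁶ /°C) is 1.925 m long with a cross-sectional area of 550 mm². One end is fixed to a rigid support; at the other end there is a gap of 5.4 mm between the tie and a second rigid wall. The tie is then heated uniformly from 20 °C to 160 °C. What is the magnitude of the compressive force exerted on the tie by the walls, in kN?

If the wall were absent the tie would grow by αΔT L = 10.8×10⁻⁶ × 140 × 1925 = 2.911 mm.
Since δ_free = 2.91 mm is less than the 5.4 mm gap, the tie never touches the wall. No axial force develops.

P ≈ 0 kN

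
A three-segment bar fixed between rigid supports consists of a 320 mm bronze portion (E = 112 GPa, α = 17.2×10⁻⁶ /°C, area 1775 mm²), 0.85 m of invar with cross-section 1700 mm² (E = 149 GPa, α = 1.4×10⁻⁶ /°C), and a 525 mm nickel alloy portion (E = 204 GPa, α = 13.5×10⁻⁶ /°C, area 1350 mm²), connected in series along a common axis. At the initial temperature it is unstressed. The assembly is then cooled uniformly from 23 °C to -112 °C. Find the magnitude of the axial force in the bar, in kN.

P ≈ 271 kN (tensile)

If the supports were absent, the total length change would be Σ αᵢΔT Lᵢ = 17.2×10⁻⁶×135×320 + 1.4×10⁻⁶×135×850 + 13.5×10⁻⁶×135×525 = 1.861 mm.
The walls prevent any net length change, so an axial force P (same in every segment) develops. Compatibility: P · Σ Lᵢ/(AᵢEᵢ) = δ_free.
The series flexibility is Σ Lᵢ/(AᵢEᵢ) = 320/(1775×112×10³) + 850/(1700×149×10³) + 525/(1350×204×10³) = 6.872×10⁻⁶ mm/N.
P = 1.861 / 6.872×10⁻⁶ = 270700 N = 270.7 kN, tensile.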